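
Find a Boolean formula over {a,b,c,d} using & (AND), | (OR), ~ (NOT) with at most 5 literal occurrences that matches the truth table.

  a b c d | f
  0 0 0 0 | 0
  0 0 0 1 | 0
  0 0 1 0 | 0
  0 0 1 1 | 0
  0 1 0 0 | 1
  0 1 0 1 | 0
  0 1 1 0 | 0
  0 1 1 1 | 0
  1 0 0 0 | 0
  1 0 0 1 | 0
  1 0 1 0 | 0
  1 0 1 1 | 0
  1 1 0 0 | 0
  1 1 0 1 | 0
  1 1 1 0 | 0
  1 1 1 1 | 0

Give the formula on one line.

((~c & (~d | c)) & (~a & b))

  ~c = 1100110011001100
  ~d = 1010101010101010
  (~d | c) = 1011101110111011
  (~c & (~d | c)) = 1000100010001000
  ~a = 1111111100000000
  (~a & b) = 0000111100000000
  ((~c & (~d | c)) & (~a & b)) = 0000100000000000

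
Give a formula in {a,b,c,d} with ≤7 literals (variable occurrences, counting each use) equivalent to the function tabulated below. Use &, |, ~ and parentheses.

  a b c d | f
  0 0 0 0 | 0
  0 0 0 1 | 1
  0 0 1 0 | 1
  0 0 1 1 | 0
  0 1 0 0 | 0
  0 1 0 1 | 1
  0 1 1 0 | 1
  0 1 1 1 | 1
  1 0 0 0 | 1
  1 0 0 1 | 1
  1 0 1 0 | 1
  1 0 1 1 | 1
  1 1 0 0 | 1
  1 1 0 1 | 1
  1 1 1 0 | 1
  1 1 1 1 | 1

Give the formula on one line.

  ~d = 1010101010101010
  (c & ~d) = 0010001000100010
  ~c = 1100110011001100
  (c & b) = 0000001100000011
  (~c | (c & b)) = 1100111111001111
  (d & (~c | (c & b))) = 0100010101000101
  ((c & ~d) | (d & (~c | (c & b)))) = 0110011101100111
  (((c & ~d) | (d & (~c | (c & b)))) | a) = 0110011111111111

(((c & ~d) | (d & (~c | (c & b)))) | a)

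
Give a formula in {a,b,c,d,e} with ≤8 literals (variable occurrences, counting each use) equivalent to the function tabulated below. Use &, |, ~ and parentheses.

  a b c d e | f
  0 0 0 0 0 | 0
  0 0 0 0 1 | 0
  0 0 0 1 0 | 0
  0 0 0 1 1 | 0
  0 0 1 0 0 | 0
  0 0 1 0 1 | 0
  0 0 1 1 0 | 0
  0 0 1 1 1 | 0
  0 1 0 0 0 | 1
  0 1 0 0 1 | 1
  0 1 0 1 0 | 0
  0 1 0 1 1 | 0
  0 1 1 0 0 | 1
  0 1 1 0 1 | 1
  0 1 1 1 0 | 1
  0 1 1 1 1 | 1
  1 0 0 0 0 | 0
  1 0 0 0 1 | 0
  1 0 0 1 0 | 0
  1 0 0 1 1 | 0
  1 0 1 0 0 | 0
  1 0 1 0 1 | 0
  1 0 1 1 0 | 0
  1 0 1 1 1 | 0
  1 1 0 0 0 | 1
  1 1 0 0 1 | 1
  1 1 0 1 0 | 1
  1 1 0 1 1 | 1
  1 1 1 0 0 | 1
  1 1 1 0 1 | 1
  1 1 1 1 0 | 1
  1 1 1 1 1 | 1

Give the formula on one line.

((b & a) | ((~d | c) & b))

  (b & a) = 00000000000000000000000011111111
  ~d = 11001100110011001100110011001100
  (~d | c) = 11001111110011111100111111001111
  ((~d | c) & b) = 00000000110011110000000011001111
  ((b & a) | ((~d | c) & b)) = 00000000110011110000000011111111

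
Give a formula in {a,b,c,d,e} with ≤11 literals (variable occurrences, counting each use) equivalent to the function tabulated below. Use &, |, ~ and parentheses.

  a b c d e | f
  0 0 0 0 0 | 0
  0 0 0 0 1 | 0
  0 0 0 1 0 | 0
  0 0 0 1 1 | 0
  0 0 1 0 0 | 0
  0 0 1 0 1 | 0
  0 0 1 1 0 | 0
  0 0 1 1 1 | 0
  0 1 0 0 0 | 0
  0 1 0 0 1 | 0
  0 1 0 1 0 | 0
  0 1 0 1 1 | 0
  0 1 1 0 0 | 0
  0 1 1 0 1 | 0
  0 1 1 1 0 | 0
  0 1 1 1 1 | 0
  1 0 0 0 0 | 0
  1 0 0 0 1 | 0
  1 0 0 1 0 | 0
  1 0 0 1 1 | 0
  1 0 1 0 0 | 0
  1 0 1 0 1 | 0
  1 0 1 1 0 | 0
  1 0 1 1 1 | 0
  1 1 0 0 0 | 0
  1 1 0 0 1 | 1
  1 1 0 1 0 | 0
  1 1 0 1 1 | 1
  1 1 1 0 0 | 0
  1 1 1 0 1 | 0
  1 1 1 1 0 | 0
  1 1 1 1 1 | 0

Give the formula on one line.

(((~a | b) & ((a & ~c) & (e | d))) & (c | e))

  ~a = 11111111111111110000000000000000
  (~a | b) = 11111111111111110000000011111111
  ~c = 11110000111100001111000011110000
  (a & ~c) = 00000000000000001111000011110000
  (e | d) = 01110111011101110111011101110111
  ((a & ~c) & (e | d)) = 00000000000000000111000001110000
  ((~a | b) & ((a & ~c) & (e | d))) = 00000000000000000000000001110000
  (c | e) = 01011111010111110101111101011111
  (((~a | b) & ((a & ~c) & (e | d))) & (c | e)) = 00000000000000000000000001010000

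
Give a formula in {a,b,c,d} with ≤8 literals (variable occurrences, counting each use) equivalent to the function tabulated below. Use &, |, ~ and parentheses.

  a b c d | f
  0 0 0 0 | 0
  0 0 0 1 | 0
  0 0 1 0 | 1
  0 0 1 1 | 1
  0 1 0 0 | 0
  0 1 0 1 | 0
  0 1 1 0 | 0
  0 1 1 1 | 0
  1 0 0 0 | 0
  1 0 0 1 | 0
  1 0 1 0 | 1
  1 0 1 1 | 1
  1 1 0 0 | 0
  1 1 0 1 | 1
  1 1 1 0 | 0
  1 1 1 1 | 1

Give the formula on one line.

((b & (d & a)) | (~b & (b | c)))

  (d & a) = 0000000001010101
  (b & (d & a)) = 0000000000000101
  ~b = 1111000011110000
  (b | c) = 0011111100111111
  (~b & (b | c)) = 0011000000110000
  ((b & (d & a)) | (~b & (b | c))) = 0011000000110101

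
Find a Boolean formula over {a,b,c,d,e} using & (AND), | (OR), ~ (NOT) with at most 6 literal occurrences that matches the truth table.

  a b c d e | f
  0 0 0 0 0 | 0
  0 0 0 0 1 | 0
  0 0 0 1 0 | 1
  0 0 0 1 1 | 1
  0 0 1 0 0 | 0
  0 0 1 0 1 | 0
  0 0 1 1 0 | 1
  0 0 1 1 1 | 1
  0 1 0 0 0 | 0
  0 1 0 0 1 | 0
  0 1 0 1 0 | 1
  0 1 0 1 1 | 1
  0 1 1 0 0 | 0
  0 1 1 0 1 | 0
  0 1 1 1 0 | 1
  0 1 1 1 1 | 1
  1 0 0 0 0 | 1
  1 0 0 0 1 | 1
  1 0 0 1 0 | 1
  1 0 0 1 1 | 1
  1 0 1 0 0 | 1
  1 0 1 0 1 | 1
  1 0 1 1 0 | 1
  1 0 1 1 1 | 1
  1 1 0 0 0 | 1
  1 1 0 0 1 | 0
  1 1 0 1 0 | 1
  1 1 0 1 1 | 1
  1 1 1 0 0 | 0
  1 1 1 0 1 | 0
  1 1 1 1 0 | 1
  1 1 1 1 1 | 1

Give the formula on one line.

  ~e = 10101010101010101010101010101010
  ~c = 11110000111100001111000011110000
  (~e & ~c) = 10100000101000001010000010100000
  ~b = 11111111000000001111111100000000
  ((~e & ~c) | ~b) = 11111111101000001111111110100000
  (a & ((~e & ~c) | ~b)) = 00000000000000001111111110100000
  ((a & ((~e & ~c) | ~b)) | d) = 00110011001100111111111110110011

((a & ((~e & ~c) | ~b)) | d)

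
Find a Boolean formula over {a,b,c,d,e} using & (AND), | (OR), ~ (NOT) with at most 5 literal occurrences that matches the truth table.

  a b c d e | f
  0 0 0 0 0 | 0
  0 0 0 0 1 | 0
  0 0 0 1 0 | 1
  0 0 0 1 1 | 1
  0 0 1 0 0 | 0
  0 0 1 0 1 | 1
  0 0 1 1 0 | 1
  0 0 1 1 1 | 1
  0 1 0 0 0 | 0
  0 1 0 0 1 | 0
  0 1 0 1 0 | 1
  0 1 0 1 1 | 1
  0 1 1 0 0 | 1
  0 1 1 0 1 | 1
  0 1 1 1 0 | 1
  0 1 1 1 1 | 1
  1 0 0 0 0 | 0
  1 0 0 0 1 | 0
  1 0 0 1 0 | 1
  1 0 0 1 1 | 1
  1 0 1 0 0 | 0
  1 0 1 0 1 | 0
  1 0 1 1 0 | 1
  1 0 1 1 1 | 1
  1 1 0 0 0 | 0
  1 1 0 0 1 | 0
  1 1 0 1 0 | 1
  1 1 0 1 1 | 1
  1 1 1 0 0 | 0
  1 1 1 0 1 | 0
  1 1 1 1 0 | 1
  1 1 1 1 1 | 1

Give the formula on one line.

(d | ((b | e) & (c & ~a)))

  (b | e) = 01010101111111110101010111111111
  ~a = 11111111111111110000000000000000
  (c & ~a) = 00001111000011110000000000000000
  ((b | e) & (c & ~a)) = 00000101000011110000000000000000
  (d | ((b | e) & (c & ~a))) = 00110111001111110011001100110011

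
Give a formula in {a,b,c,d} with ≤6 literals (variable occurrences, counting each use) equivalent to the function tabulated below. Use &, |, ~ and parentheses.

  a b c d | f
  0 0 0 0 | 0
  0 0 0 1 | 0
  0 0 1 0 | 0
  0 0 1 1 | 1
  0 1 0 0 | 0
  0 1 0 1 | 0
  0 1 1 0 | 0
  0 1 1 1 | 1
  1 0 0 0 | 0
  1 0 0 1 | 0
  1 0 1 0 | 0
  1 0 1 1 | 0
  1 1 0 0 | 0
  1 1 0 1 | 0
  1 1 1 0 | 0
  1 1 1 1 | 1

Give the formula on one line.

  (c & d) = 0001000100010001
  ~a = 1111111100000000
  (b | ~a) = 1111111100001111
  ~d = 1010101010101010
  ((b | ~a) | ~d) = 1111111110101111
  ((c & d) & ((b | ~a) | ~d)) = 0001000100000001

((c & d) & ((b | ~a) | ~d))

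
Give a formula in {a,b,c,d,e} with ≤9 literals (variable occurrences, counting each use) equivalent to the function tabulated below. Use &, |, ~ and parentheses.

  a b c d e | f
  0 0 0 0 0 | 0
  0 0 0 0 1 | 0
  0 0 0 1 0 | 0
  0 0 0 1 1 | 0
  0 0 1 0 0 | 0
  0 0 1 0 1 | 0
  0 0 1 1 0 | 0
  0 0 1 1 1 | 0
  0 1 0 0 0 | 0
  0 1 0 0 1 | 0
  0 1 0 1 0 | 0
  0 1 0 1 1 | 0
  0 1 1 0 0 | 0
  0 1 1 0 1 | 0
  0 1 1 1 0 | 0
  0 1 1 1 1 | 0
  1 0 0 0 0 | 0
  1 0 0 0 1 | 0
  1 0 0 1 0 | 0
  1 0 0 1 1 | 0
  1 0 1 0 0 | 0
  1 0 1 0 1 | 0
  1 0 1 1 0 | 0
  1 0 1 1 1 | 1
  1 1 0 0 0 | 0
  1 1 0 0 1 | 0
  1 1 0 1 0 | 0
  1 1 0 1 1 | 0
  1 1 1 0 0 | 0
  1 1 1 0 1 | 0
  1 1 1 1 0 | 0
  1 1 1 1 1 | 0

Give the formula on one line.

((c & (a | (~d & ~a))) & ((a & d) & ((~d | ~b) & e)))

  ~d = 11001100110011001100110011001100
  ~a = 11111111111111110000000000000000
  (~d & ~a) = 11001100110011000000000000000000
  (a | (~d & ~a)) = 11001100110011001111111111111111
  (c & (a | (~d & ~a))) = 00001100000011000000111100001111
  (a & d) = 00000000000000000011001100110011
  ~b = 11111111000000001111111100000000
  (~d | ~b) = 11111111110011001111111111001100
  ((~d | ~b) & e) = 01010101010001000101010101000100
  ((a & d) & ((~d | ~b) & e)) = 00000000000000000001000100000000
  ((c & (a | (~d & ~a))) & ((a & d) & ((~d | ~b) & e))) = 00000000000000000000000100000000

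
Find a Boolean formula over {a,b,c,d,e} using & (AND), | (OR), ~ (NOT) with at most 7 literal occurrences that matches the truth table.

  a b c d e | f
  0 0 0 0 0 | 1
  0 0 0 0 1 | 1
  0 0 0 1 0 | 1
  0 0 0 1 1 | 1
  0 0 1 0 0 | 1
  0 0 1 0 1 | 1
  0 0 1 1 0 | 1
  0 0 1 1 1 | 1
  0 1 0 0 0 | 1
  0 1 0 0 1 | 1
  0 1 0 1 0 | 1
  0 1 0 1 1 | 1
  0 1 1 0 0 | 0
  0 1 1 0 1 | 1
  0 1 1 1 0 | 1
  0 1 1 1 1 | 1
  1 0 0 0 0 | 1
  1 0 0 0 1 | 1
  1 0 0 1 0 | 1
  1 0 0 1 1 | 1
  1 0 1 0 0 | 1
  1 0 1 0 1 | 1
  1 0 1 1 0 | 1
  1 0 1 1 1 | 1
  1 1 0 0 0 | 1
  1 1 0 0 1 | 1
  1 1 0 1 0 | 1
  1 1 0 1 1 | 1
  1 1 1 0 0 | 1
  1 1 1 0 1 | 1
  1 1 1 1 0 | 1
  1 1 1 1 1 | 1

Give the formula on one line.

((~b | ((a | ~c) | d)) | ((b & ~c) | e))

  ~b = 11111111000000001111111100000000
  ~c = 11110000111100001111000011110000
  (a | ~c) = 11110000111100001111111111111111
  ((a | ~c) | d) = 11110011111100111111111111111111
  (~b | ((a | ~c) | d)) = 11111111111100111111111111111111
  (b & ~c) = 00000000111100000000000011110000
  ((b & ~c) | e) = 01010101111101010101010111110101
  ((~b | ((a | ~c) | d)) | ((b & ~c) | e)) = 11111111111101111111111111111111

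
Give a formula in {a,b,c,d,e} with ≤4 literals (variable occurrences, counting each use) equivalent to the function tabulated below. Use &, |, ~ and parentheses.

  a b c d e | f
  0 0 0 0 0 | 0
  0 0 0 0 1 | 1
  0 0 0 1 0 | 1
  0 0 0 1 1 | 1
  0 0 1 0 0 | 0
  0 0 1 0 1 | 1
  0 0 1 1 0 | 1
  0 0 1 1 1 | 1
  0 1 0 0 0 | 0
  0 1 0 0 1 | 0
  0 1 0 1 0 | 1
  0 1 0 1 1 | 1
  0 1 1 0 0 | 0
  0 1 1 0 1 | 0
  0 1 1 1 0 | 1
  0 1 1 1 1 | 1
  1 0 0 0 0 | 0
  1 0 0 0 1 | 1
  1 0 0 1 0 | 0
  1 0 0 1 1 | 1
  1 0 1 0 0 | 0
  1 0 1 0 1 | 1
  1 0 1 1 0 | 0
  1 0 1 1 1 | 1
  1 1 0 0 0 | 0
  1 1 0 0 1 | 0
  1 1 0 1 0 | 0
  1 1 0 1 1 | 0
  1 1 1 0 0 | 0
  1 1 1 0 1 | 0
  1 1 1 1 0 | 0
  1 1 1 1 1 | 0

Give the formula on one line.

((~a & d) | (~b & e))

  ~a = 11111111111111110000000000000000
  (~a & d) = 00110011001100110000000000000000
  ~b = 11111111000000001111111100000000
  (~b & e) = 01010101000000000101010100000000
  ((~a & d) | (~b & e)) = 01110111001100110101010100000000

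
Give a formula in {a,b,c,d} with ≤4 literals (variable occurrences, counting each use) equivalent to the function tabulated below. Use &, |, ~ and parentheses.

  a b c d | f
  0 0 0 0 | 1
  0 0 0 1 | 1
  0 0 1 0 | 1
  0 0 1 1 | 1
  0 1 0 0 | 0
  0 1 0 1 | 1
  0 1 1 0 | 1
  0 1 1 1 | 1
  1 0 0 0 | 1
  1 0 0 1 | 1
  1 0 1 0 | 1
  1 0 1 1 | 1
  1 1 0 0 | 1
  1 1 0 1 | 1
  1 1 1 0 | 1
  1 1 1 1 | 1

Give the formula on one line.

((c | a) | (~b | d))

  (c | a) = 0011001111111111
  ~b = 1111000011110000
  (~b | d) = 1111010111110101
  ((c | a) | (~b | d)) = 1111011111111111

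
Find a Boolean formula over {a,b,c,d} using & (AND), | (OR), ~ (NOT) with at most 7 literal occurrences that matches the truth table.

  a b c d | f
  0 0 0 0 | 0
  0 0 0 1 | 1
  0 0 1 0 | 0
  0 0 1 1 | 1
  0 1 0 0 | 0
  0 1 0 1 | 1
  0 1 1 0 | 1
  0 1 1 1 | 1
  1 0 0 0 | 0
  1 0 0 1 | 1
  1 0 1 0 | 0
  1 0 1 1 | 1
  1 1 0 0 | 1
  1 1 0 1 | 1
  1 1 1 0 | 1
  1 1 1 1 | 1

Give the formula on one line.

((b | d) & ((d & ~c) | (c | (a | ~b))))

  (b | d) = 0101111101011111
  ~c = 1100110011001100
  (d & ~c) = 0100010001000100
  ~b = 1111000011110000
  (a | ~b) = 1111000011111111
  (c | (a | ~b)) = 1111001111111111
  ((d & ~c) | (c | (a | ~b))) = 1111011111111111
  ((b | d) & ((d & ~c) | (c | (a | ~b)))) = 0101011101011111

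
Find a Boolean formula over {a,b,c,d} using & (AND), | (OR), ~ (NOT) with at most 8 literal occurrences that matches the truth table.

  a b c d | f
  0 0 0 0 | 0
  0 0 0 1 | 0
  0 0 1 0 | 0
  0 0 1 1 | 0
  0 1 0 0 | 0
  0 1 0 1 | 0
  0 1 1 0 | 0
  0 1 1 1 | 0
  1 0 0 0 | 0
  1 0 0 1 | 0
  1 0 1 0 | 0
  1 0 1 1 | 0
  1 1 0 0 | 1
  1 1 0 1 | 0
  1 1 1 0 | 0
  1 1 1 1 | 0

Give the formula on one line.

  ~c = 1100110011001100
  (~c & a) = 0000000011001100
  ~b = 1111000011110000
  ((~c & a) | ~b) = 1111000011111100
  ~d = 1010101010101010
  ~a = 1111111100000000
  (~a & d) = 0101010100000000
  (~d | (~a & d)) = 1111111110101010
  (((~c & a) | ~b) & (~d | (~a & d))) = 1111000010101000
  ((((~c & a) | ~b) & (~d | (~a & d))) & b) = 0000000000001000

((((~c & a) | ~b) & (~d | (~a & d))) & b)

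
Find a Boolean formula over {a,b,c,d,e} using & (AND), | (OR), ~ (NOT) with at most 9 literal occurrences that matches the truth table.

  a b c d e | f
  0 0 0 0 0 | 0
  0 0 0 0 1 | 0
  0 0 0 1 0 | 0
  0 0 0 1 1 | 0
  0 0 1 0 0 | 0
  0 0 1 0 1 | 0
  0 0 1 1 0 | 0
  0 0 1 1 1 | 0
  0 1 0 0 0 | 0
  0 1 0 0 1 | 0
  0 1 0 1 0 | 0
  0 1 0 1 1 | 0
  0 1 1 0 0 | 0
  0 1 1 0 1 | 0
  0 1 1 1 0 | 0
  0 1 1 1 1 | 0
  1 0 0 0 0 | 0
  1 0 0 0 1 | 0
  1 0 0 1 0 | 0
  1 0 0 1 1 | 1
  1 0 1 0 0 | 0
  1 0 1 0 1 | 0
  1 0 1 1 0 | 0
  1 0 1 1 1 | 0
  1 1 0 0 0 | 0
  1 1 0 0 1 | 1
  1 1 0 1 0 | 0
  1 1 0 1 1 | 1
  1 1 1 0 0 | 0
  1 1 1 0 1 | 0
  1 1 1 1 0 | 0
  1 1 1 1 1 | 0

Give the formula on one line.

(((b | (~c & d)) & ~c) & (a & e))

  ~c = 11110000111100001111000011110000
  (~c & d) = 00110000001100000011000000110000
  (b | (~c & d)) = 00110000111111110011000011111111
  ((b | (~c & d)) & ~c) = 00110000111100000011000011110000
  (a & e) = 00000000000000000101010101010101
  (((b | (~c & d)) & ~c) & (a & e)) = 00000000000000000001000001010000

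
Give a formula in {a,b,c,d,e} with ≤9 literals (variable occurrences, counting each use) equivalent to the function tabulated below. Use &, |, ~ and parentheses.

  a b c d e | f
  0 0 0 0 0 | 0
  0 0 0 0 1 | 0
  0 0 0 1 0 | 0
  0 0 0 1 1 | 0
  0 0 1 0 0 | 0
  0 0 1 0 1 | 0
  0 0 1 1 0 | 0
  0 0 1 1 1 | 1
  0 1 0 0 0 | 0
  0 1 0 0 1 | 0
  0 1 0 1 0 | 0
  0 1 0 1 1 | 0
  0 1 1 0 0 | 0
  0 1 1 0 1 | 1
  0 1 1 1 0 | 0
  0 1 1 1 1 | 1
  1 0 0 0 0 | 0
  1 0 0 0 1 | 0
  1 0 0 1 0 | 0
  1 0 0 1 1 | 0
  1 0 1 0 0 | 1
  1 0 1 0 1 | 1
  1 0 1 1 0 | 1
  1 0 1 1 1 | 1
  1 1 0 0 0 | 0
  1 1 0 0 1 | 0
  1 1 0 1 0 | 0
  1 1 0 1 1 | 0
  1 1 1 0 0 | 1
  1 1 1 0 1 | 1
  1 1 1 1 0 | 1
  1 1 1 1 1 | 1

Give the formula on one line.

((((e | a) | ~c) & (b | (a | d))) & c)

  (e | a) = 01010101010101011111111111111111
  ~c = 11110000111100001111000011110000
  ((e | a) | ~c) = 11110101111101011111111111111111
  (a | d) = 00110011001100111111111111111111
  (b | (a | d)) = 00110011111111111111111111111111
  (((e | a) | ~c) & (b | (a | d))) = 00110001111101011111111111111111
  ((((e | a) | ~c) & (b | (a | d))) & c) = 00000001000001010000111100001111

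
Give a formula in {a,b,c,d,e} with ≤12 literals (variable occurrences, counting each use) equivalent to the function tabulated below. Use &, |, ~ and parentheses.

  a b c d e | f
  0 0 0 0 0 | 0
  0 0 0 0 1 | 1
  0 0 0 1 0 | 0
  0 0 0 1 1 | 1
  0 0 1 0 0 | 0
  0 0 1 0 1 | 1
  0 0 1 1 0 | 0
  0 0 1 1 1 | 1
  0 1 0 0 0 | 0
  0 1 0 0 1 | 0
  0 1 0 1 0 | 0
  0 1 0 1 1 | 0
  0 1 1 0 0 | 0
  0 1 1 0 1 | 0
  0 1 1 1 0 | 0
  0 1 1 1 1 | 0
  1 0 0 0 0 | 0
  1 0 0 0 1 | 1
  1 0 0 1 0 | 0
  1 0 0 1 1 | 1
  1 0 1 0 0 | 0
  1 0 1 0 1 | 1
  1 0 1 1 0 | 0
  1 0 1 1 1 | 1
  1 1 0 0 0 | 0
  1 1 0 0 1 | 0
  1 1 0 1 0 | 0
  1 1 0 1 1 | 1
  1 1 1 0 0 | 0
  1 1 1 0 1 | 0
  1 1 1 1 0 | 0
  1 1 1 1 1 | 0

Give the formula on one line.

(((((a | b) & e) & ~c) | (e & ~b)) & ((a & d) | ~b))

  (a | b) = 00000000111111111111111111111111
  ((a | b) & e) = 00000000010101010101010101010101
  ~c = 11110000111100001111000011110000
  (((a | b) & e) & ~c) = 00000000010100000101000001010000
  ~b = 11111111000000001111111100000000
  (e & ~b) = 01010101000000000101010100000000
  ((((a | b) & e) & ~c) | (e & ~b)) = 01010101010100000101010101010000
  (a & d) = 00000000000000000011001100110011
  ((a & d) | ~b) = 11111111000000001111111100110011
  (((((a | b) & e) & ~c) | (e & ~b)) & ((a & d) | ~b)) = 01010101000000000101010100010000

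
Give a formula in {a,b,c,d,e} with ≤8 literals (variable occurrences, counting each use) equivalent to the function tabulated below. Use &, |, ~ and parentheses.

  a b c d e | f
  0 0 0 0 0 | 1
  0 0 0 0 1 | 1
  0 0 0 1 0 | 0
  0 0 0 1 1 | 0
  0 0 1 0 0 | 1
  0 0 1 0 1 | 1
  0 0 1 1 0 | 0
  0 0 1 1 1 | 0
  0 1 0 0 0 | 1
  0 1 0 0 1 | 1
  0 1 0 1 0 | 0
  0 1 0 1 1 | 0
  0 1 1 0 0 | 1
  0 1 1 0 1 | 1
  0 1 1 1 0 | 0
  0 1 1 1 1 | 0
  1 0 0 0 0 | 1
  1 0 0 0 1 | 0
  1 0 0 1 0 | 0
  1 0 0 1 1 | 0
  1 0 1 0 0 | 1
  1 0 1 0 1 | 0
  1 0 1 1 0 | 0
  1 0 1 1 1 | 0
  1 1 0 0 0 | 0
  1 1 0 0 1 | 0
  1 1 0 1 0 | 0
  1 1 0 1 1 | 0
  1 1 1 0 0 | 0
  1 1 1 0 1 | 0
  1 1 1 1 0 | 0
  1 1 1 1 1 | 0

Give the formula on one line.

  ~e = 10101010101010101010101010101010
  (~e & a) = 00000000000000001010101010101010
  ~b = 11111111000000001111111100000000
  ((~e & a) & ~b) = 00000000000000001010101000000000
  ~a = 11111111111111110000000000000000
  (((~e & a) & ~b) | ~a) = 11111111111111111010101000000000
  ~d = 11001100110011001100110011001100
  ((((~e & a) & ~b) | ~a) & ~d) = 11001100110011001000100000000000

((((~e & a) & ~b) | ~a) & ~d)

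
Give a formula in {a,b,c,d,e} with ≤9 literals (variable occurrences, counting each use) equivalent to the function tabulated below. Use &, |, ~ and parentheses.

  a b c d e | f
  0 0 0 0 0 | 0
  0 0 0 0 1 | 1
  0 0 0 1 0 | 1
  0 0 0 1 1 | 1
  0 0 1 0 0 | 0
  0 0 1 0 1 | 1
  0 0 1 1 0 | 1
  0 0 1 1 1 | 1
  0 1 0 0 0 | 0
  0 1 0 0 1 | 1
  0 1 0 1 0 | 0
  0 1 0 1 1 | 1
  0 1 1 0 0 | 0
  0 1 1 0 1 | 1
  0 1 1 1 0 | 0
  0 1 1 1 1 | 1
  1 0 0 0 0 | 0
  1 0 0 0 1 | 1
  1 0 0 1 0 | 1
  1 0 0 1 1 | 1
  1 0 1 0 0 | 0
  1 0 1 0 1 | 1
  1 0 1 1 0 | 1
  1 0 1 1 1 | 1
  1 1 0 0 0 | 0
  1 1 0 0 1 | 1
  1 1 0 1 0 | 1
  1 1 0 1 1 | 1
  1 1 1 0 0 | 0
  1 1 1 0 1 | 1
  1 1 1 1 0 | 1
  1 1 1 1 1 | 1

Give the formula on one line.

  ~b = 11111111000000001111111100000000
  (~b & d) = 00110011000000000011001100000000
  (b | c) = 00001111111111110000111111111111
  ((b | c) | e) = 01011111111111110101111111111111
  (d & ((b | c) | e)) = 00010011001100110001001100110011
  (a & (d & ((b | c) | e))) = 00000000000000000001001100110011
  ((a & (d & ((b | c) | e))) | e) = 01010101010101010101011101110111
  ((~b & d) | ((a & (d & ((b | c) | e))) | e)) = 01110111010101010111011101110111

((~b & d) | ((a & (d & ((b | c) | e))) | e))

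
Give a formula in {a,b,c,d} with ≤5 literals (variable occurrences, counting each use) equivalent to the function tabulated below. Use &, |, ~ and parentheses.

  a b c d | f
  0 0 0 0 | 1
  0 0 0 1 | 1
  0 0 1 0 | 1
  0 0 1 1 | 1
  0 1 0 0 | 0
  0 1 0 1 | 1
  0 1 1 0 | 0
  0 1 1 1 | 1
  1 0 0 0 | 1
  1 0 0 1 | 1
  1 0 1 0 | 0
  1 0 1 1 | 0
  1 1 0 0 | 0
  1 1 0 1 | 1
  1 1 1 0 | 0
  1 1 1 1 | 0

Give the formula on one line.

((~b | d) & ((a & ~c) | ~a))

  ~b = 1111000011110000
  (~b | d) = 1111010111110101
  ~c = 1100110011001100
  (a & ~c) = 0000000011001100
  ~a = 1111111100000000
  ((a & ~c) | ~a) = 1111111111001100
  ((~b | d) & ((a & ~c) | ~a)) = 1111010111000100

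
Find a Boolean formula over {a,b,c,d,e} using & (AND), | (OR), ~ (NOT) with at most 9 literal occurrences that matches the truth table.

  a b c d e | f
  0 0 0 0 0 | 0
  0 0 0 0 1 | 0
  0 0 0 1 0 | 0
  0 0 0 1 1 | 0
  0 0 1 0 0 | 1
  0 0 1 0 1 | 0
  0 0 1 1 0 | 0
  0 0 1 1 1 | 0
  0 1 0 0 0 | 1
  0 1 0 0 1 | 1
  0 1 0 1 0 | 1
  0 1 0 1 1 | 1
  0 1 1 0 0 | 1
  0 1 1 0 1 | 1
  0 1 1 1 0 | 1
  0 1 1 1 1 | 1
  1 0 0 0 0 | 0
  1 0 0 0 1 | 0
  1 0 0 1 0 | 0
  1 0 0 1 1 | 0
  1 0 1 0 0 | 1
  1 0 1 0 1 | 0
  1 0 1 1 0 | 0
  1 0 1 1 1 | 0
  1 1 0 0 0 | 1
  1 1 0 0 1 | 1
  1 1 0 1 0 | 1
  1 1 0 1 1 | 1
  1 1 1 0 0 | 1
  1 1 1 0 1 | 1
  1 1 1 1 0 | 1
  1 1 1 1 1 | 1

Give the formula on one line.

  ~e = 10101010101010101010101010101010
  (b & ~e) = 00000000101010100000000010101010
  ((b & ~e) | c) = 00001111101011110000111110101111
  ~d = 11001100110011001100110011001100
  ~a = 11111111111111110000000000000000
  (c | ~a) = 11111111111111110000111100001111
  (~d & (c | ~a)) = 11001100110011000000110000001100
  ((~d & (c | ~a)) & ~e) = 10001000100010000000100000001000
  (((b & ~e) | c) & ((~d & (c | ~a)) & ~e)) = 00001000100010000000100000001000
  (b | (((b & ~e) | c) & ((~d & (c | ~a)) & ~e))) = 00001000111111110000100011111111

(b | (((b & ~e) | c) & ((~d & (c | ~a)) & ~e)))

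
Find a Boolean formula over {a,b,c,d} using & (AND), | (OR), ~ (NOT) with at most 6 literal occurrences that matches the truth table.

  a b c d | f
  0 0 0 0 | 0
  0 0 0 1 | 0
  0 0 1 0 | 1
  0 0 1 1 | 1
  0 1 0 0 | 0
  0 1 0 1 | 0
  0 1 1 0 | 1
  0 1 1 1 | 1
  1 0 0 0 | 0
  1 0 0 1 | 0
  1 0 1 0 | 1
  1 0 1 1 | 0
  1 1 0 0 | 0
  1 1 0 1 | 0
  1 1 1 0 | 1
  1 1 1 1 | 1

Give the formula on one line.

(((b & a) | ((~d | ~a) & c)) & c)

  (b & a) = 0000000000001111
  ~d = 1010101010101010
  ~a = 1111111100000000
  (~d | ~a) = 1111111110101010
  ((~d | ~a) & c) = 0011001100100010
  ((b & a) | ((~d | ~a) & c)) = 0011001100101111
  (((b & a) | ((~d | ~a) & c)) & c) = 0011001100100011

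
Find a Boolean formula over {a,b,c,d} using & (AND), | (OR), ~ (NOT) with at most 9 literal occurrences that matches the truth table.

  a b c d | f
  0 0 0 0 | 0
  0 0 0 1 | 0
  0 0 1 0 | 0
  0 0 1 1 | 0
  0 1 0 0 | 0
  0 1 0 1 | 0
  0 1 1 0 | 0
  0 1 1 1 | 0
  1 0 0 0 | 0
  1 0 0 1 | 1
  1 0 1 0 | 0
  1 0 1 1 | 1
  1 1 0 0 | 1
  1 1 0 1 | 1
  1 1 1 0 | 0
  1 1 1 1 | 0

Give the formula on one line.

  ~a = 1111111100000000
  (~a & b) = 0000111100000000
  ((~a & b) & c) = 0000001100000000
  ~c = 1100110011001100
  (b & ~c) = 0000110000001100
  ~b = 1111000011110000
  (d & ~b) = 0101000001010000
  ((b & ~c) | (d & ~b)) = 0101110001011100
  (((~a & b) & c) | ((b & ~c) | (d & ~b))) = 0101111101011100
  (a & (((~a & b) & c) | ((b & ~c) | (d & ~b)))) = 0000000001011100

(a & (((~a & b) & c) | ((b & ~c) | (d & ~b))))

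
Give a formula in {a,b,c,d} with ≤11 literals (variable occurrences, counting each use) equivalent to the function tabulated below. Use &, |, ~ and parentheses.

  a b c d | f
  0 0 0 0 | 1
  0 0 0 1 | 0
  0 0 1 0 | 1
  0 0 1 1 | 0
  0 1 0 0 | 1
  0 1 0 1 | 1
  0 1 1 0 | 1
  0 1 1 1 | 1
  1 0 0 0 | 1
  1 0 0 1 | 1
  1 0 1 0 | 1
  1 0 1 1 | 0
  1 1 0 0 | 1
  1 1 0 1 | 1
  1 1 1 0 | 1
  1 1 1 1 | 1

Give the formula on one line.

  ~d = 1010101010101010
  (b | ~d) = 1010111110101111
  ~c = 1100110011001100
  ~a = 1111111100000000
  (~a | d) = 1111111101010101
  ((~a | d) | c) = 1111111101110111
  (~c & ((~a | d) | c)) = 1100110001000100
  (c | a) = 0011001111111111
  ((~c & ((~a | d) | c)) & (c | a)) = 0000000001000100
  ((b | ~d) | ((~c & ((~a | d) | c)) & (c | a))) = 1010111111101111

((b | ~d) | ((~c & ((~a | d) | c)) & (c | a)))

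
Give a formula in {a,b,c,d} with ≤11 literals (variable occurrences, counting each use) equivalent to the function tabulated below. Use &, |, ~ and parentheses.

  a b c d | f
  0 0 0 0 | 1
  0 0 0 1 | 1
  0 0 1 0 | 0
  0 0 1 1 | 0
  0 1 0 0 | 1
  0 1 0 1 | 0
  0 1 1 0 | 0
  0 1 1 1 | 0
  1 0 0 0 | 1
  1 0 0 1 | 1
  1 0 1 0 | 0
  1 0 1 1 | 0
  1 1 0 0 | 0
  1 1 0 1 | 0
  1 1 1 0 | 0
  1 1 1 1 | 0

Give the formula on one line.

(~c & ((~a & ~d) | ((~b | c) & ((~b | ~d) | ~c))))

  ~c = 1100110011001100
  ~a = 1111111100000000
  ~d = 1010101010101010
  (~a & ~d) = 1010101000000000
  ~b = 1111000011110000
  (~b | c) = 1111001111110011
  (~b | ~d) = 1111101011111010
  ((~b | ~d) | ~c) = 1111111011111110
  ((~b | c) & ((~b | ~d) | ~c)) = 1111001011110010
  ((~a & ~d) | ((~b | c) & ((~b | ~d) | ~c))) = 1111101011110010
  (~c & ((~a & ~d) | ((~b | c) & ((~b | ~d) | ~c)))) = 1100100011000000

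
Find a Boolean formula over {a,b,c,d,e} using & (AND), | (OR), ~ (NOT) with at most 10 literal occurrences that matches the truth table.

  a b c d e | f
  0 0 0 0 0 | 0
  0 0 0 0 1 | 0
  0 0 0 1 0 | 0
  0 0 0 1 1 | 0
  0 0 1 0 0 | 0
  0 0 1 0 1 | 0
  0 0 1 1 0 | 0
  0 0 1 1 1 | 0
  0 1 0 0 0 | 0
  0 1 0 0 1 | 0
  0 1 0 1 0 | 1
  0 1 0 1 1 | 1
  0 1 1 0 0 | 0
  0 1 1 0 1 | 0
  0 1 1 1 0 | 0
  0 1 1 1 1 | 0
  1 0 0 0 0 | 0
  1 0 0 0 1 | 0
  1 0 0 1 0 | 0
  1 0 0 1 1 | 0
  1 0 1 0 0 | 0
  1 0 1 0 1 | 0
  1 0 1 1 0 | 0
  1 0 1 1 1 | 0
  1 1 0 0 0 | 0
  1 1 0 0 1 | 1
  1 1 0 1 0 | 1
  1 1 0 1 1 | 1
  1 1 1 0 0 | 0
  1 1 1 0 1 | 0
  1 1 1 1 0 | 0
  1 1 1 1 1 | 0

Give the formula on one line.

  ~a = 11111111111111110000000000000000
  (~a | e) = 11111111111111110101010101010101
  ((~a | e) & b) = 00000000111111110000000001010101
  (d | ((~a | e) & b)) = 00110011111111110011001101110111
  ((d | ((~a | e) & b)) & a) = 00000000000000000011001101110111
  (d | ((d | ((~a | e) & b)) & a)) = 00110011001100110011001101110111
  ~c = 11110000111100001111000011110000
  (b & ~c) = 00000000111100000000000011110000
  ((d | ((d | ((~a | e) & b)) & a)) & (b & ~c)) = 00000000001100000000000001110000

((d | ((d | ((~a | e) & b)) & a)) & (b & ~c))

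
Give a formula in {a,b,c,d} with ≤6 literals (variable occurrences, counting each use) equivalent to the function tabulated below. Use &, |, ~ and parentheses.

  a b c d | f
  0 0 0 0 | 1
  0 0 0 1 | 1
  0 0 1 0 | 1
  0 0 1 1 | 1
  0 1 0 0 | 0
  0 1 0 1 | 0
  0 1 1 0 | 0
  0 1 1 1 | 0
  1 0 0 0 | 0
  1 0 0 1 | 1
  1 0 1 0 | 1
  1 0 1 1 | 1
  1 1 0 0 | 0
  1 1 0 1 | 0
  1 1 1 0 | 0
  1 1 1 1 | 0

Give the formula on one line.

(~b & ((d | (~b & c)) | (c | ~a)))

  ~b = 1111000011110000
  (~b & c) = 0011000000110000
  (d | (~b & c)) = 0111010101110101
  ~a = 1111111100000000
  (c | ~a) = 1111111100110011
  ((d | (~b & c)) | (c | ~a)) = 1111111101110111
  (~b & ((d | (~b & c)) | (c | ~a))) = 1111000001110000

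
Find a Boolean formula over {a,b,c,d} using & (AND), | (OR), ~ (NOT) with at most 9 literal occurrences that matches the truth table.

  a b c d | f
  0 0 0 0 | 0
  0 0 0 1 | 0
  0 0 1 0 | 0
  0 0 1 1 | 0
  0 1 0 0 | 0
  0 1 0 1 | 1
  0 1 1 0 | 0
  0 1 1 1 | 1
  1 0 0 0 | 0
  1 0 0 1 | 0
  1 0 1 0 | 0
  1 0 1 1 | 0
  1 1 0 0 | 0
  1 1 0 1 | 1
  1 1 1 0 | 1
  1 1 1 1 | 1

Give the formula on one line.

((c | (d & b)) & (b & (d | a)))

  (d & b) = 0000010100000101
  (c | (d & b)) = 0011011100110111
  (d | a) = 0101010111111111
  (b & (d | a)) = 0000010100001111
  ((c | (d & b)) & (b & (d | a))) = 0000010100000111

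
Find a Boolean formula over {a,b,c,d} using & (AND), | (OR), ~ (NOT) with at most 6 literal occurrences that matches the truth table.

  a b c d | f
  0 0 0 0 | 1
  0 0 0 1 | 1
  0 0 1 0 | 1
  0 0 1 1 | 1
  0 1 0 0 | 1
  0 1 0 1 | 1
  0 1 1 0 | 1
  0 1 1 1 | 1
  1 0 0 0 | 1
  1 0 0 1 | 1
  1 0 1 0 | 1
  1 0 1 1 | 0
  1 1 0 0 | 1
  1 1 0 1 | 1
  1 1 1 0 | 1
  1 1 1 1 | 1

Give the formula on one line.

  ~c = 1100110011001100
  (d & a) = 0000000001010101
  (~c & (d & a)) = 0000000001000100
  ~a = 1111111100000000
  (~a | b) = 1111111100001111
  ((~c & (d & a)) | (~a | b)) = 1111111101001111
  ~d = 1010101010101010
  (((~c & (d & a)) | (~a | b)) | ~d) = 1111111111101111

(((~c & (d & a)) | (~a | b)) | ~d)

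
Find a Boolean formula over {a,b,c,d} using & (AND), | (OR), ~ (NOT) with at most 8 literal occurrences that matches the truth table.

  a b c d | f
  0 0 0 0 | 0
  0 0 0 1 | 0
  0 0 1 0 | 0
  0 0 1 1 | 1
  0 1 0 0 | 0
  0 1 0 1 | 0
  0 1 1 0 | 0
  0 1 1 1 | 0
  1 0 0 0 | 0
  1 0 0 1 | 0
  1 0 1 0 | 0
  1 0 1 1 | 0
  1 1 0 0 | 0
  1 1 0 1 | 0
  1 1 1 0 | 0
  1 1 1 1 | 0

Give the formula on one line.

(((c & d) & ~a) & ((~b | (~c & (b & a))) & ~a))

  (c & d) = 0001000100010001
  ~a = 1111111100000000
  ((c & d) & ~a) = 0001000100000000
  ~b = 1111000011110000
  ~c = 1100110011001100
  (b & a) = 0000000000001111
  (~c & (b & a)) = 0000000000001100
  (~b | (~c & (b & a))) = 1111000011111100
  ((~b | (~c & (b & a))) & ~a) = 1111000000000000
  (((c & d) & ~a) & ((~b | (~c & (b & a))) & ~a)) = 0001000000000000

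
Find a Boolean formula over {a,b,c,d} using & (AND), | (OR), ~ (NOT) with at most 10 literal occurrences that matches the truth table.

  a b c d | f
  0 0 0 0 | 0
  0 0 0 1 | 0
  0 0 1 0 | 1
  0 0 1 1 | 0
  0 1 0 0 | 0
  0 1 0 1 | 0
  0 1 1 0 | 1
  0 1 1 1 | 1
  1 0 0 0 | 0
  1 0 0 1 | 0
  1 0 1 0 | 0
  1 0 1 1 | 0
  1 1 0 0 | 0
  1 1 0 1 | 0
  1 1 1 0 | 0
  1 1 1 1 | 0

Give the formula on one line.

(((~d | (b & d)) & (((~c | ~a) & c) | (~c & a))) & c)

  ~d = 1010101010101010
  (b & d) = 0000010100000101
  (~d | (b & d)) = 1010111110101111
  ~c = 1100110011001100
  ~a = 1111111100000000
  (~c | ~a) = 1111111111001100
  ((~c | ~a) & c) = 0011001100000000
  (~c & a) = 0000000011001100
  (((~c | ~a) & c) | (~c & a)) = 0011001111001100
  ((~d | (b & d)) & (((~c | ~a) & c) | (~c & a))) = 0010001110001100
  (((~d | (b & d)) & (((~c | ~a) & c) | (~c & a))) & c) = 0010001100000000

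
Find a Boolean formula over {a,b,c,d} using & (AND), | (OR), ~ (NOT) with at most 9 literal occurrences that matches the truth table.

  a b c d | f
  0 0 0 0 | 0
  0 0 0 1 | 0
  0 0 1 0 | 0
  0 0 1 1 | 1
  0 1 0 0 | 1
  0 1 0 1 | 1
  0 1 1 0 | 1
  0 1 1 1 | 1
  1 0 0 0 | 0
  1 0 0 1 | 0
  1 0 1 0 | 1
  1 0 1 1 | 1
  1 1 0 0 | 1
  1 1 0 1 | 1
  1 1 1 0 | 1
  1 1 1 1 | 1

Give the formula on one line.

(b | (c & ((~b | (c & (~a | ~b))) & (~c | (d | a)))))

  ~b = 1111000011110000
  ~a = 1111111100000000
  (~a | ~b) = 1111111111110000
  (c & (~a | ~b)) = 0011001100110000
  (~b | (c & (~a | ~b))) = 1111001111110000
  ~c = 1100110011001100
  (d | a) = 0101010111111111
  (~c | (d | a)) = 1101110111111111
  ((~b | (c & (~a | ~b))) & (~c | (d | a))) = 1101000111110000
  (c & ((~b | (c & (~a | ~b))) & (~c | (d | a)))) = 0001000100110000
  (b | (c & ((~b | (c & (~a | ~b))) & (~c | (d | a))))) = 0001111100111111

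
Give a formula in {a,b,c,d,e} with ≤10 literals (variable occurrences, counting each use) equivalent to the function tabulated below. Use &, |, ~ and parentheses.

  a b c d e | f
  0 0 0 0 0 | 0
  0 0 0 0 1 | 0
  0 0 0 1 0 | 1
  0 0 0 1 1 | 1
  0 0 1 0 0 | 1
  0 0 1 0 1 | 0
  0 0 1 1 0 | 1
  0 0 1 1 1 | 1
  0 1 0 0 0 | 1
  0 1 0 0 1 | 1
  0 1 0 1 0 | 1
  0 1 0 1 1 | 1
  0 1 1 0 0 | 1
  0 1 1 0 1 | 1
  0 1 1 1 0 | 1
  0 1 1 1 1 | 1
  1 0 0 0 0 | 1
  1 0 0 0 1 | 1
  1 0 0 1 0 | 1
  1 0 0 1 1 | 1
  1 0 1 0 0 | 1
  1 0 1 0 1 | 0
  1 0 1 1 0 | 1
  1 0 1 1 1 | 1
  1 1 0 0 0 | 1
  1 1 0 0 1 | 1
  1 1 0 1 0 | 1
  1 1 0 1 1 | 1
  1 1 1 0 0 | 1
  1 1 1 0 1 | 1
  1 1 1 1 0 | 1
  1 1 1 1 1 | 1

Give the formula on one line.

  ~b = 11111111000000001111111100000000
  ~d = 11001100110011001100110011001100
  (~b | ~d) = 11111111110011001111111111001100
  ((~b | ~d) & d) = 00110011000000000011001100000000
  ~e = 10101010101010101010101010101010
  (c & ~e) = 00001010000010100000101000001010
  ((c & ~e) | b) = 00001010111111110000101011111111
  ~c = 11110000111100001111000011110000
  (a & ~c) = 00000000000000001111000011110000
  (((c & ~e) | b) | (a & ~c)) = 00001010111111111111101011111111
  (((~b | ~d) & d) | (((c & ~e) | b) | (a & ~c))) = 00111011111111111111101111111111

(((~b | ~d) & d) | (((c & ~e) | b) | (a & ~c)))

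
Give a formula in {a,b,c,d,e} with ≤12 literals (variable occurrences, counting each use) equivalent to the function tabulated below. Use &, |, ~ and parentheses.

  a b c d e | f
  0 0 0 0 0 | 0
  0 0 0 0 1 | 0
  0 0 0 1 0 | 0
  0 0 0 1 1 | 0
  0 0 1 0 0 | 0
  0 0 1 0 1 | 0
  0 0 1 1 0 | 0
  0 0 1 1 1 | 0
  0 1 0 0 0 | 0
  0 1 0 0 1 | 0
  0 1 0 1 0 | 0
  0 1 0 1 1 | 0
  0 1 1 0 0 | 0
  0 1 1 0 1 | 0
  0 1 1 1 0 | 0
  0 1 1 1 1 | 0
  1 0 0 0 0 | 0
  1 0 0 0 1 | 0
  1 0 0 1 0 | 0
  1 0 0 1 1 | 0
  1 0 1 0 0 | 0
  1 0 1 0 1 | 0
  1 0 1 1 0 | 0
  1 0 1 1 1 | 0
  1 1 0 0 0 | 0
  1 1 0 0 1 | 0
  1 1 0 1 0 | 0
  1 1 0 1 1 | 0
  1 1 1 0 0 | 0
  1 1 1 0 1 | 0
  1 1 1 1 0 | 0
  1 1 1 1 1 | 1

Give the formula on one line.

  (e & a) = 00000000000000000101010101010101
  (c | e) = 01011111010111110101111101011111
  (d & (c | e)) = 00010011000100110001001100010011
  (c & (d & (c | e))) = 00000011000000110000001100000011
  ((e & a) & (c & (d & (c | e)))) = 00000000000000000000000100000001
  ((e & a) & b) = 00000000000000000000000001010101
  (((e & a) & (c & (d & (c | e)))) & ((e & a) & b)) = 00000000000000000000000000000001

(((e & a) & (c & (d & (c | e)))) & ((e & a) & b))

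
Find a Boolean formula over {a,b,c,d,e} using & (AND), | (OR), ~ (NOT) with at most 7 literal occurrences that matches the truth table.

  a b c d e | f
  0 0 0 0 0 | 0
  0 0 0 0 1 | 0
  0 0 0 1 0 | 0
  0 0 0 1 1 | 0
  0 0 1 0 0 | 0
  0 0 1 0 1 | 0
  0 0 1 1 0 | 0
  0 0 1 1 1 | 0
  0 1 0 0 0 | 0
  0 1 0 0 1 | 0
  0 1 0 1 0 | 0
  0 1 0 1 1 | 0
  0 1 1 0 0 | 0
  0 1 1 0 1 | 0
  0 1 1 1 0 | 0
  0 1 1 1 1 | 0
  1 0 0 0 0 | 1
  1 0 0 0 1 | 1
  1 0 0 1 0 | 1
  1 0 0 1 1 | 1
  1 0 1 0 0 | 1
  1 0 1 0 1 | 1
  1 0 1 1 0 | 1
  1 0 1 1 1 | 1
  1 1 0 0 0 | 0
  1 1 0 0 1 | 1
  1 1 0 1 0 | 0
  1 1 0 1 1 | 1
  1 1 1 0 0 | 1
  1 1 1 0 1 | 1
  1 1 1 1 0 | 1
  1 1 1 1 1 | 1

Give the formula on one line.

(a & ((~b | e) | c))

  ~b = 11111111000000001111111100000000
  (~b | e) = 11111111010101011111111101010101
  ((~b | e) | c) = 11111111010111111111111101011111
  (a & ((~b | e) | c)) = 00000000000000001111111101011111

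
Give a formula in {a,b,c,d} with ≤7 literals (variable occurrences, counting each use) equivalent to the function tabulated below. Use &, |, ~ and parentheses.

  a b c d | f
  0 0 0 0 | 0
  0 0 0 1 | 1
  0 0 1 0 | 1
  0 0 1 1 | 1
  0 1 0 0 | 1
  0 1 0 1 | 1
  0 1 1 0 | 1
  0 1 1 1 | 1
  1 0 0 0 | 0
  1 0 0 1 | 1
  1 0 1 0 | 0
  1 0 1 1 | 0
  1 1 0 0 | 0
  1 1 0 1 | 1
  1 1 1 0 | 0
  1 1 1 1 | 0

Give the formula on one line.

(((d | c) & (~c | ~a)) | (~a & b))

  (d | c) = 0111011101110111
  ~c = 1100110011001100
  ~a = 1111111100000000
  (~c | ~a) = 1111111111001100
  ((d | c) & (~c | ~a)) = 0111011101000100
  (~a & b) = 0000111100000000
  (((d | c) & (~c | ~a)) | (~a & b)) = 0111111101000100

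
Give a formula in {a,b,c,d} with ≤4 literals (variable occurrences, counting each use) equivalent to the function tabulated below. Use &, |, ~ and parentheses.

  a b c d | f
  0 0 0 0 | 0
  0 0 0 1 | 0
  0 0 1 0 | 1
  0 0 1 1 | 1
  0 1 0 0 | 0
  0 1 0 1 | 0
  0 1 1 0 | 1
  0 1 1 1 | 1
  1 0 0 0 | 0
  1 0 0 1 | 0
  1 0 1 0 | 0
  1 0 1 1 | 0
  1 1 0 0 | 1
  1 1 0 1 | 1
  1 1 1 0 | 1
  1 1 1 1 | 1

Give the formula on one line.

((~a & c) | (b & a))

  ~a = 1111111100000000
  (~a & c) = 0011001100000000
  (b & a) = 0000000000001111
  ((~a & c) | (b & a)) = 0011001100001111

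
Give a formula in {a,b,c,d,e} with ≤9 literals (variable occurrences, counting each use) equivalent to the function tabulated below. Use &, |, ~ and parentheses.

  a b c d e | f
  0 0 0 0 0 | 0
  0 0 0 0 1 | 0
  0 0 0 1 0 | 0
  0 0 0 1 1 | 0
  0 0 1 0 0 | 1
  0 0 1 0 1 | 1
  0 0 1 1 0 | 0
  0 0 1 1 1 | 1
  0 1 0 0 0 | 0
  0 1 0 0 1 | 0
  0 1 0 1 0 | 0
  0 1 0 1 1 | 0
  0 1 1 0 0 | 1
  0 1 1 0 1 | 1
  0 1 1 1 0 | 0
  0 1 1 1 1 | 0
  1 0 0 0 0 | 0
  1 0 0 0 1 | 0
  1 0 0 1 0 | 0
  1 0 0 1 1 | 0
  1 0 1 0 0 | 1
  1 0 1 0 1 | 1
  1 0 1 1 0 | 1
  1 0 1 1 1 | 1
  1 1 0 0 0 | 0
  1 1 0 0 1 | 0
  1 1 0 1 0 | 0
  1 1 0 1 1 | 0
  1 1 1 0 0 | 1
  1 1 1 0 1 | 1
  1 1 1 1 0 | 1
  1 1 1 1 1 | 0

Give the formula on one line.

  ~b = 11111111000000001111111100000000
  (d & ~b) = 00110011000000000011001100000000
  (e & (d & ~b)) = 00010001000000000001000100000000
  ~d = 11001100110011001100110011001100
  ((e & (d & ~b)) | ~d) = 11011101110011001101110111001100
  (((e & (d & ~b)) | ~d) & c) = 00001101000011000000110100001100
  ~e = 10101010101010101010101010101010
  (a & ~e) = 00000000000000001010101010101010
  ((a & ~e) & c) = 00000000000000000000101000001010
  ((((e & (d & ~b)) | ~d) & c) | ((a & ~e) & c)) = 00001101000011000000111100001110

((((e & (d & ~b)) | ~d) & c) | ((a & ~e) & c))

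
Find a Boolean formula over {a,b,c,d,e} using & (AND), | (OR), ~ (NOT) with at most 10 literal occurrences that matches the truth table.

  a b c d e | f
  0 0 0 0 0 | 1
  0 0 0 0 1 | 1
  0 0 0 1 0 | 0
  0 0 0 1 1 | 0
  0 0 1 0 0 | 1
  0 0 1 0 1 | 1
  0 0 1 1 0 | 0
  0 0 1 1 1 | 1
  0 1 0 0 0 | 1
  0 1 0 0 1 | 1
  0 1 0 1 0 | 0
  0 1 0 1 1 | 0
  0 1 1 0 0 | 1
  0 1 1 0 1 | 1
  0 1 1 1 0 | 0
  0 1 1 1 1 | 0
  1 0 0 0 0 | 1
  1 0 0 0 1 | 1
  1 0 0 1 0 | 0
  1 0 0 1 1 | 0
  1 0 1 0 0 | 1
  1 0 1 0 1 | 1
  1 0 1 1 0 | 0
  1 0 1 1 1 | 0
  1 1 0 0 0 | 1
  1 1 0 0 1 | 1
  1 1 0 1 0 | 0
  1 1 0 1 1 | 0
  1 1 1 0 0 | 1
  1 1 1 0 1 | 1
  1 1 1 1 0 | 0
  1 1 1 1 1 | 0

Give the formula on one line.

(((~d | (~a & (d & c))) & ((~d | e) & ~b)) | ~d)

  ~d = 11001100110011001100110011001100
  ~a = 11111111111111110000000000000000
  (d & c) = 00000011000000110000001100000011
  (~a & (d & c)) = 00000011000000110000000000000000
  (~d | (~a & (d & c))) = 11001111110011111100110011001100
  (~d | e) = 11011101110111011101110111011101
  ~b = 11111111000000001111111100000000
  ((~d | e) & ~b) = 11011101000000001101110100000000
  ((~d | (~a & (d & c))) & ((~d | e) & ~b)) = 11001101000000001100110000000000
  (((~d | (~a & (d & c))) & ((~d | e) & ~b)) | ~d) = 11001101110011001100110011001100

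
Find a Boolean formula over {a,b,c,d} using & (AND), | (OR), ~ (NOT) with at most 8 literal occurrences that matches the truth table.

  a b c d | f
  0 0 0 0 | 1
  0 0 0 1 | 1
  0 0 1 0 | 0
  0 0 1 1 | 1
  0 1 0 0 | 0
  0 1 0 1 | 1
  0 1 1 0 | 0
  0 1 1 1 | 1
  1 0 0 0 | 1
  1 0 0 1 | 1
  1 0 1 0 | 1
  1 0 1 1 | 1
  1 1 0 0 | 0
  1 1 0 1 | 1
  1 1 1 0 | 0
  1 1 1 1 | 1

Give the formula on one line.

  (a | d) = 0101010111111111
  ~c = 1100110011001100
  (~c | b) = 1100111111001111
  ((a | d) | (~c | b)) = 1101111111111111
  ~b = 1111000011110000
  (~b | d) = 1111010111110101
  (((a | d) | (~c | b)) & (~b | d)) = 1101010111110101

(((a | d) | (~c | b)) & (~b | d))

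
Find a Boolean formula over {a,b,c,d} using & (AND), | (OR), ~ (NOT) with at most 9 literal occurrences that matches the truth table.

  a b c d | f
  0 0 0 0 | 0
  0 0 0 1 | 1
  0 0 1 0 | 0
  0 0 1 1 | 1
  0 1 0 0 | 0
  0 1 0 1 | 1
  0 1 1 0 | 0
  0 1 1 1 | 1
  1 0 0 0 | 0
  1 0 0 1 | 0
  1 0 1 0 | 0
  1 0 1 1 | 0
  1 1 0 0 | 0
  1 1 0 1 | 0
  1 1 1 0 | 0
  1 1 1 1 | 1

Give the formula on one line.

(d & ((c & (~a | b)) | (d & ~a)))

  ~a = 1111111100000000
  (~a | b) = 1111111100001111
  (c & (~a | b)) = 0011001100000011
  (d & ~a) = 0101010100000000
  ((c & (~a | b)) | (d & ~a)) = 0111011100000011
  (d & ((c & (~a | b)) | (d & ~a))) = 0101010100000001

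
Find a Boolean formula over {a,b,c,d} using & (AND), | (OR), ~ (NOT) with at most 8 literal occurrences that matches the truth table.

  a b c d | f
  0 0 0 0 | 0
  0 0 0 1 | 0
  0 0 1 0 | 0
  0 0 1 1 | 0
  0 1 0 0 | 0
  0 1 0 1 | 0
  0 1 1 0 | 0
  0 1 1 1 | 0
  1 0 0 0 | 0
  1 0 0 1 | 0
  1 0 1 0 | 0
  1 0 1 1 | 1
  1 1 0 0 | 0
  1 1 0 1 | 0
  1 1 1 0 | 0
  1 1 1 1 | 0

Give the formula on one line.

  ~b = 1111000011110000
  (~b & a) = 0000000011110000
  ~d = 1010101010101010
  ((~b & a) | ~d) = 1010101011111010
  (c & d) = 0001000100010001
  (((~b & a) | ~d) & (c & d)) = 0000000000010000

(((~b & a) | ~d) & (c & d))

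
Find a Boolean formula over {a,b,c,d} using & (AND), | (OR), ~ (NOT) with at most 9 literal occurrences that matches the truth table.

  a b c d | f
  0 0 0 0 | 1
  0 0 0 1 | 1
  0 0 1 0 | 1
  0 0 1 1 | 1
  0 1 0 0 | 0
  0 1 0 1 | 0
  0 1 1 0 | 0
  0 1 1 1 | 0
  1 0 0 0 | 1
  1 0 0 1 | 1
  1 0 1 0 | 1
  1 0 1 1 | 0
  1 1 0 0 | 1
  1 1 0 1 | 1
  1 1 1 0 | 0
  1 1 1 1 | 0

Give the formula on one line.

(((~b | (a & d)) | (a & ~c)) & (~c | (~d | ~a)))

  ~b = 1111000011110000
  (a & d) = 0000000001010101
  (~b | (a & d)) = 1111000011110101
  ~c = 1100110011001100
  (a & ~c) = 0000000011001100
  ((~b | (a & d)) | (a & ~c)) = 1111000011111101
  ~d = 1010101010101010
  ~a = 1111111100000000
  (~d | ~a) = 1111111110101010
  (~c | (~d | ~a)) = 1111111111101110
  (((~b | (a & d)) | (a & ~c)) & (~c | (~d | ~a))) = 1111000011101100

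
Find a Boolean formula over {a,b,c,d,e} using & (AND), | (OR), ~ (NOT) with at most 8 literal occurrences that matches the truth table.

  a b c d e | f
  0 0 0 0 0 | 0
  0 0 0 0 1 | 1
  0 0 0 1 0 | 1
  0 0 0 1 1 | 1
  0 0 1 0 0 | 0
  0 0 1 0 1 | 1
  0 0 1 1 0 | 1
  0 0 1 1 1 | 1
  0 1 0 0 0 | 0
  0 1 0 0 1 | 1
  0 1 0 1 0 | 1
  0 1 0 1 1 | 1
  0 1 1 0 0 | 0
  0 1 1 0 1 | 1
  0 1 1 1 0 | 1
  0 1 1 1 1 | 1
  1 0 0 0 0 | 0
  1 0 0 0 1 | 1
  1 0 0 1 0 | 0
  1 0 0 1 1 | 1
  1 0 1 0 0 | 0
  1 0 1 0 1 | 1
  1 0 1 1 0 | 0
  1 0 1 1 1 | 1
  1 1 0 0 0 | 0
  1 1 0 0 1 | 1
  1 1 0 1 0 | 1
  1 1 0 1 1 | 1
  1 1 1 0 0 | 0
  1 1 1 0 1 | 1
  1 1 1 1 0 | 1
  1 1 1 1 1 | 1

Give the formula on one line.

(((b & d) | e) | (d & (e | ~a)))

  (b & d) = 00000000001100110000000000110011
  ((b & d) | e) = 01010101011101110101010101110111
  ~a = 11111111111111110000000000000000
  (e | ~a) = 11111111111111110101010101010101
  (d & (e | ~a)) = 00110011001100110001000100010001
  (((b & d) | e) | (d & (e | ~a))) = 01110111011101110101010101110111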